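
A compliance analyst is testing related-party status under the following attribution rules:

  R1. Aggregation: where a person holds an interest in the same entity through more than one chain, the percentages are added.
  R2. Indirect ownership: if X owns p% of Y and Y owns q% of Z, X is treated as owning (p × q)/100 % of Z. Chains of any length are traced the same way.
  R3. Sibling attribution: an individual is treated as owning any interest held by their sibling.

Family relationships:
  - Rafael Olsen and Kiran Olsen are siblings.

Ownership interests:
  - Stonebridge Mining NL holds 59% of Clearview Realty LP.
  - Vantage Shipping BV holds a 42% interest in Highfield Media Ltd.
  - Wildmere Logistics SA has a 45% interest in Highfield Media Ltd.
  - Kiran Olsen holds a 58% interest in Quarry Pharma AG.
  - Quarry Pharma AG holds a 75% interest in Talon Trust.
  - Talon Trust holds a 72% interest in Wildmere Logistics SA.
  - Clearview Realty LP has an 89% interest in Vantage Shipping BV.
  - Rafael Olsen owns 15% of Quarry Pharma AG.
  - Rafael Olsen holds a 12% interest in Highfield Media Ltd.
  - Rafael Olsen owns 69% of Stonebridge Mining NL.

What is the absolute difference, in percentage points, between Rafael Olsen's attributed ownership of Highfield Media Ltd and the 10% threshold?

By sibling attribution (R3), Rafael Olsen is treated as also owning Kiran Olsen's interest in Quarry Pharma AG, giving 15% + 58% = 73%.
Chain via Stonebridge Mining NL → Clearview Realty LP → Vantage Shipping BV (R2): 69% × 59% × 89% × 42% = 15.217398% of Highfield Media Ltd.
Chain via Quarry Pharma AG → Talon Trust → Wildmere Logistics SA (R2): 73% × 75% × 72% × 45% = 17.739% of Highfield Media Ltd.
Direct interest in Highfield Media Ltd: 12%.
Aggregating (R1): 15.217398% + 17.739% + 12% = 44.956398%.
44.956398% exceeds the 10% threshold by 34.956398 percentage points.

34.956398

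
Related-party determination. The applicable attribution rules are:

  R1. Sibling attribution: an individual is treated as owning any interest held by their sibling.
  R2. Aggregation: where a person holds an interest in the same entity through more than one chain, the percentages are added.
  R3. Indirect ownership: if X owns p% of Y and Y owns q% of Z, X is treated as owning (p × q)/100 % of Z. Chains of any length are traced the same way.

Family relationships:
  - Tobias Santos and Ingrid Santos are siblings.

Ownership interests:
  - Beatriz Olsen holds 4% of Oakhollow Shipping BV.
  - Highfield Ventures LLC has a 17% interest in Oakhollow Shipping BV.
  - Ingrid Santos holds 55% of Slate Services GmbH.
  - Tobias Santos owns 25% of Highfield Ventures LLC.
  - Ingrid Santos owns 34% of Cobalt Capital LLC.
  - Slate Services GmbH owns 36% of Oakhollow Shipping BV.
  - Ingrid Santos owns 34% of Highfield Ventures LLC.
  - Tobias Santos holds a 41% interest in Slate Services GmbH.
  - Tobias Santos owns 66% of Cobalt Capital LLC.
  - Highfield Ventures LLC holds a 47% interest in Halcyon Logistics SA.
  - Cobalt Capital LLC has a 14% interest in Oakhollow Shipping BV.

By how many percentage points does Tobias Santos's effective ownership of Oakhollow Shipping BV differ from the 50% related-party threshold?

By sibling attribution (R1), Tobias Santos is treated as also owning Ingrid Santos's interest in Cobalt Capital LLC, giving 66% + 34% = 100%.
By sibling attribution (R1), Tobias Santos is treated as also owning Ingrid Santos's interest in Slate Services GmbH, giving 41% + 55% = 96%.
By sibling attribution (R1), Tobias Santos is treated as also owning Ingrid Santos's interest in Highfield Ventures LLC, giving 25% + 34% = 59%.
Chain via Cobalt Capital LLC (R3): 100% × 14% = 14% of Oakhollow Shipping BV.
Chain via Slate Services GmbH (R3): 96% × 36% = 34.56% of Oakhollow Shipping BV.
Chain via Highfield Ventures LLC (R3): 59% × 17% = 10.03% of Oakhollow Shipping BV.
Aggregating (R2): 14% + 34.56% + 10.03% = 58.59%.
58.59% exceeds the 50% threshold by 8.59 percentage points.

8.59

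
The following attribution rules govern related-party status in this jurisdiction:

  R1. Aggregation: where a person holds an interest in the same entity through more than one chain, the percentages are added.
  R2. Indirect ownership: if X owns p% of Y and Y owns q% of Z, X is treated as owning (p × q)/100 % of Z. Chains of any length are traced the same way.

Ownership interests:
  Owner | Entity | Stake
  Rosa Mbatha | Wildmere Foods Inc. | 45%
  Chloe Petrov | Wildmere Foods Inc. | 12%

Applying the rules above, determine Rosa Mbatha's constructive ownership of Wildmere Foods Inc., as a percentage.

Direct interest in Wildmere Foods Inc: 45%.

45%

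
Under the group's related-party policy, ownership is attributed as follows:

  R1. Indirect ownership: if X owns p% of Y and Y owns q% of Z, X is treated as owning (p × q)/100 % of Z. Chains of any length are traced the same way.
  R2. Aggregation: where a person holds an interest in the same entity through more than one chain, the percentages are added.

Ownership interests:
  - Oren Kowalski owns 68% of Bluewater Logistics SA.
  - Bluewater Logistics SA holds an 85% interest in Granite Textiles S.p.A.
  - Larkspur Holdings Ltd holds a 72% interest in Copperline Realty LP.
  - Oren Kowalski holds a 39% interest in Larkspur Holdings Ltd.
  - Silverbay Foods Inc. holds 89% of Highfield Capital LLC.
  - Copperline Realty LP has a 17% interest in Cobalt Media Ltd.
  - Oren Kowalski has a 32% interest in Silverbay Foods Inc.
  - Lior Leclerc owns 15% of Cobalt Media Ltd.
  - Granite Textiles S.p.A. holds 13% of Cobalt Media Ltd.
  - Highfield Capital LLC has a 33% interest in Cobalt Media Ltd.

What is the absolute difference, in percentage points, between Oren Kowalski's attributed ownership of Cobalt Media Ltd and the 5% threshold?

Chain via Silverbay Foods Inc. → Highfield Capital LLC (R1): 32% × 89% × 33% = 9.3984% of Cobalt Media Ltd.
Chain via Larkspur Holdings Ltd → Copperline Realty LP (R1): 39% × 72% × 17% = 4.7736% of Cobalt Media Ltd.
Chain via Bluewater Logistics SA → Granite Textiles S.p.A. (R1): 68% × 85% × 13% = 7.514% of Cobalt Media Ltd.
Aggregating (R2): 9.3984% + 4.7736% + 7.514% = 21.686%.
21.686% exceeds the 5% threshold by 16.686 percentage points.

16.686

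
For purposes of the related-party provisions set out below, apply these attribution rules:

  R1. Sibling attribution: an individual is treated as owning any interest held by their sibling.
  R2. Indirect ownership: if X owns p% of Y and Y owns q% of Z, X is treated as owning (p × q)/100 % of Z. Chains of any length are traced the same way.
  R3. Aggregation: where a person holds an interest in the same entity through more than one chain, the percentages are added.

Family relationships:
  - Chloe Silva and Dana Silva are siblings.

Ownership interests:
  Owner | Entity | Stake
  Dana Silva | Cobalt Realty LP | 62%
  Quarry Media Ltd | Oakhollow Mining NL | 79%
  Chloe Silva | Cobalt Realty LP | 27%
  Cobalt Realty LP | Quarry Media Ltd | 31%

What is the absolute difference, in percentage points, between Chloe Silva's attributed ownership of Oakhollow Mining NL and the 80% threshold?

58.2039

By sibling attribution (R1), Chloe Silva is treated as also owning Dana Silva's interest in Cobalt Realty LP, giving 27% + 62% = 89%.
Chain via Cobalt Realty LP → Quarry Media Ltd (R2): 89% × 31% × 79% = 21.7961% of Oakhollow Mining NL.
21.7961% falls short of the 80% threshold by 58.2039 percentage points.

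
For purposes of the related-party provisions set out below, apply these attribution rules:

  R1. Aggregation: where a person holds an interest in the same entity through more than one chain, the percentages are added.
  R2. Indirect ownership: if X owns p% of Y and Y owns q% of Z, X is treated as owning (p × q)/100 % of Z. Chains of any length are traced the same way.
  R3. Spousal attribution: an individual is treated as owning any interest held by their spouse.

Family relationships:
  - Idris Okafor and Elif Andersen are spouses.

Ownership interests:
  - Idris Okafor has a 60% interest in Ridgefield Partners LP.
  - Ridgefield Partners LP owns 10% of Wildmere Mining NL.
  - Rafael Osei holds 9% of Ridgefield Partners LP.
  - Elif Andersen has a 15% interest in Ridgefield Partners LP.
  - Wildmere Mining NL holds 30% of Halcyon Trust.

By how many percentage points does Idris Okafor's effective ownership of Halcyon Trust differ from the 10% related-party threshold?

7.75

By spousal attribution (R3), Idris Okafor is treated as also owning Elif Andersen's interest in Ridgefield Partners LP, giving 60% + 15% = 75%.
Chain via Ridgefield Partners LP → Wildmere Mining NL (R2): 75% × 10% × 30% = 2.25% of Halcyon Trust.
2.25% falls short of the 10% threshold by 7.75 percentage points.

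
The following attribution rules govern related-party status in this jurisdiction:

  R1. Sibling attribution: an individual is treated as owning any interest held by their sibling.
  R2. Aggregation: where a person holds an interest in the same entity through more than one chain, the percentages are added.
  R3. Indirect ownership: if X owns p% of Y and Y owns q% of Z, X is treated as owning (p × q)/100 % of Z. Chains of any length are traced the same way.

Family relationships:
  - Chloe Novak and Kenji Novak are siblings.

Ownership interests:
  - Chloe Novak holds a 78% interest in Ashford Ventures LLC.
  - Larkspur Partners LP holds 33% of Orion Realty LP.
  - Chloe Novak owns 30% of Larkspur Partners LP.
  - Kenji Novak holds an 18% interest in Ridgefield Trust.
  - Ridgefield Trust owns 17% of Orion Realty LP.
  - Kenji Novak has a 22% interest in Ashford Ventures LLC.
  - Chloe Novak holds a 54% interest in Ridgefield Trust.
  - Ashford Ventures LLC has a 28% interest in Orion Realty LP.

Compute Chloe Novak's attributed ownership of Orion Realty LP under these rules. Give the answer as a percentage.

50.14%

By sibling attribution (R1), Chloe Novak is treated as also owning Kenji Novak's interest in Ashford Ventures LLC, giving 78% + 22% = 100%.
By sibling attribution (R1), Chloe Novak is treated as also owning Kenji Novak's interest in Ridgefield Trust, giving 54% + 18% = 72%.
Chain via Ashford Ventures LLC (R3): 100% × 28% = 28% of Orion Realty LP.
Chain via Ridgefield Trust (R3): 72% × 17% = 12.24% of Orion Realty LP.
Chain via Larkspur Partners LP (R3): 30% × 33% = 9.9% of Orion Realty LP.
Aggregating (R2): 28% + 12.24% + 9.9% = 50.14%.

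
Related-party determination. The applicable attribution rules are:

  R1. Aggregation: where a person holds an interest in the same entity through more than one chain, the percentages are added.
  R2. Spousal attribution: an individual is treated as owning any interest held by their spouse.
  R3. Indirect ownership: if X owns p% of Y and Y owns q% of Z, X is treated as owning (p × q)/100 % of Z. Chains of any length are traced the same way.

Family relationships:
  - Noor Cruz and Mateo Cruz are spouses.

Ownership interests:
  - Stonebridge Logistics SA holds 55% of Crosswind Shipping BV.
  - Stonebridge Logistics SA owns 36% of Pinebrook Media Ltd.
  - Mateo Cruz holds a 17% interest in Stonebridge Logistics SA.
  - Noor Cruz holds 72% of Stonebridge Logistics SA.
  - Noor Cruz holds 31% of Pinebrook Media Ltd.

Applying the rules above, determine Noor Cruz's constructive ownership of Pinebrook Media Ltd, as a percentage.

63.04%

By spousal attribution (R2), Noor Cruz is treated as also owning Mateo Cruz's interest in Stonebridge Logistics SA, giving 72% + 17% = 89%.
Chain via Stonebridge Logistics SA (R3): 89% × 36% = 32.04% of Pinebrook Media Ltd.
Direct interest in Pinebrook Media Ltd: 31%.
Aggregating (R1): 32.04% + 31% = 63.04%.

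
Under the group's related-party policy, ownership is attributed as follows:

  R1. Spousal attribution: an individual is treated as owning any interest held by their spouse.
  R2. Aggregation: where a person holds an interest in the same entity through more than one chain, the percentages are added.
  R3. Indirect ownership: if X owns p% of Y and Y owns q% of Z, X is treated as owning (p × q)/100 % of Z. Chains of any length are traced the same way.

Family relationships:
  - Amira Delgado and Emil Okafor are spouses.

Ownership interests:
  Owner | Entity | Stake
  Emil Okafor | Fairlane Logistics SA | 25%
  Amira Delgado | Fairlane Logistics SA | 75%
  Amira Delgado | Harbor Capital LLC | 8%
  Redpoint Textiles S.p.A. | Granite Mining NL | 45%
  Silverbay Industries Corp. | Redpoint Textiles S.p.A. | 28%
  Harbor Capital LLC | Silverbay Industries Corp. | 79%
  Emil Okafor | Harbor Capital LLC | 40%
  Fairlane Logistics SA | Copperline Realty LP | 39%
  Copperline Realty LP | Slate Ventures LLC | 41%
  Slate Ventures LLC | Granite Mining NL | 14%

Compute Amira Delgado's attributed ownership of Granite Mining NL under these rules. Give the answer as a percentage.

By spousal attribution (R1), Amira Delgado is treated as also owning Emil Okafor's interest in Harbor Capital LLC, giving 8% + 40% = 48%.
By spousal attribution (R1), Amira Delgado is treated as also owning Emil Okafor's interest in Fairlane Logistics SA, giving 75% + 25% = 100%.
Chain via Harbor Capital LLC → Silverbay Industries Corp. → Redpoint Textiles S.p.A. (R3): 48% × 79% × 28% × 45% = 4.77792% of Granite Mining NL.
Chain via Fairlane Logistics SA → Copperline Realty LP → Slate Ventures LLC (R3): 100% × 39% × 41% × 14% = 2.2386% of Granite Mining NL.
Aggregating (R2): 4.77792% + 2.2386% = 7.01652%.

7.01652%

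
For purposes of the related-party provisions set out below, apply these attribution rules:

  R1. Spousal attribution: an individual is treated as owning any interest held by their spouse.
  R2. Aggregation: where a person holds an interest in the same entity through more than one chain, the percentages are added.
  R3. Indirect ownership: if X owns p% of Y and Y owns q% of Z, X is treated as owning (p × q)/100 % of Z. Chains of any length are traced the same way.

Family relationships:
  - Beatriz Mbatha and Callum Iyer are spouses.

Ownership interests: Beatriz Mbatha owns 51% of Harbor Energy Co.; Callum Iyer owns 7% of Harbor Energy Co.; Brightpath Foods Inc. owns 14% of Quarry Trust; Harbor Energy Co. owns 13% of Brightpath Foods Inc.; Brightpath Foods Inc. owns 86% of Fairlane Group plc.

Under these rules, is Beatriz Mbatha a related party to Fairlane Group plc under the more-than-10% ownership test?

No

By spousal attribution (R1), Beatriz Mbatha is treated as also owning Callum Iyer's interest in Harbor Energy Co, giving 51% + 7% = 58%.
Chain via Harbor Energy Co. → Brightpath Foods Inc. (R3): 58% × 13% × 86% = 6.4844% of Fairlane Group plc.
6.4844% does not exceed the 10% threshold, so Beatriz is not a related party to Fairlane Group plc.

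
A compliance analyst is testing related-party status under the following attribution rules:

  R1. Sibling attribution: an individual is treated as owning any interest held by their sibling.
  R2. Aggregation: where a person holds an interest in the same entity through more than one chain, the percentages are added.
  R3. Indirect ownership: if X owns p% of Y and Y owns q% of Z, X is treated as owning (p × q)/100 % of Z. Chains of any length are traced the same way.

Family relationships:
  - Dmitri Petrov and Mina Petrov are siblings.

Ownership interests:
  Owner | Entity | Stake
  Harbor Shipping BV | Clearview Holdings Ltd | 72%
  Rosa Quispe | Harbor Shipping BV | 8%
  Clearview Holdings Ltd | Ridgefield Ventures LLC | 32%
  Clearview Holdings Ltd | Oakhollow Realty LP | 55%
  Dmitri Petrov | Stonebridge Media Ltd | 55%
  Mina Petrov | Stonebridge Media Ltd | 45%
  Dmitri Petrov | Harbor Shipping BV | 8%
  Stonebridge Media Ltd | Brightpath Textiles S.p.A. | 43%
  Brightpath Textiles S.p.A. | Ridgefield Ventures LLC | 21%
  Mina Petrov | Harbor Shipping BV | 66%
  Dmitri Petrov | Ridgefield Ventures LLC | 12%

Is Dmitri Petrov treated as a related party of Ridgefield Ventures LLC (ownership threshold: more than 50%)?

By sibling attribution (R1), Dmitri Petrov is treated as also owning Mina Petrov's interest in Stonebridge Media Ltd, giving 55% + 45% = 100%.
By sibling attribution (R1), Dmitri Petrov is treated as also owning Mina Petrov's interest in Harbor Shipping BV, giving 8% + 66% = 74%.
Chain via Stonebridge Media Ltd → Brightpath Textiles S.p.A. (R3): 100% × 43% × 21% = 9.03% of Ridgefield Ventures LLC.
Chain via Harbor Shipping BV → Clearview Holdings Ltd (R3): 74% × 72% × 32% = 17.0496% of Ridgefield Ventures LLC.
Direct interest in Ridgefield Ventures LLC: 12%.
Aggregating (R2): 9.03% + 17.0496% + 12% = 38.0796%.
38.0796% does not exceed the 50% threshold, so Dmitri is not a related party to Ridgefield Ventures LLC.

No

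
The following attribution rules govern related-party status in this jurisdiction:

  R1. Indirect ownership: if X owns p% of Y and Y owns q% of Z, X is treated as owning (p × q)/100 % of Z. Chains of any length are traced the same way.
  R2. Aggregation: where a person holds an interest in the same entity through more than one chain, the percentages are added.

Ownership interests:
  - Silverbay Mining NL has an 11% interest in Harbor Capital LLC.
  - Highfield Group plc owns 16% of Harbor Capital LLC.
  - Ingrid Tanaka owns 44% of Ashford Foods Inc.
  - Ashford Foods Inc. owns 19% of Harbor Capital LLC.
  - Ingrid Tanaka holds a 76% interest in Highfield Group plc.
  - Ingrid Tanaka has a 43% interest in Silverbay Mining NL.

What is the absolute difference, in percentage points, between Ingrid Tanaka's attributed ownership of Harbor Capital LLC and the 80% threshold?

54.75

Chain via Silverbay Mining NL (R1): 43% × 11% = 4.73% of Harbor Capital LLC.
Chain via Highfield Group plc (R1): 76% × 16% = 12.16% of Harbor Capital LLC.
Chain via Ashford Foods Inc. (R1): 44% × 19% = 8.36% of Harbor Capital LLC.
Aggregating (R2): 4.73% + 12.16% + 8.36% = 25.25%.
25.25% falls short of the 80% threshold by 54.75 percentage points.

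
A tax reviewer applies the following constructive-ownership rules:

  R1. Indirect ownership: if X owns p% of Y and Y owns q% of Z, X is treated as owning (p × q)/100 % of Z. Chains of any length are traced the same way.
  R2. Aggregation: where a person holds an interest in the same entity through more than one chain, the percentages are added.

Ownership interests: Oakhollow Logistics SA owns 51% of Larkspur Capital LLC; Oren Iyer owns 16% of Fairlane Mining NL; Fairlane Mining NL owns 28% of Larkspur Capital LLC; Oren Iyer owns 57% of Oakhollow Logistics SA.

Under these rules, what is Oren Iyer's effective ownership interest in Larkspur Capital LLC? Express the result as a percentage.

33.55%

Chain via Oakhollow Logistics SA (R1): 57% × 51% = 29.07% of Larkspur Capital LLC.
Chain via Fairlane Mining NL (R1): 16% × 28% = 4.48% of Larkspur Capital LLC.
Aggregating (R2): 29.07% + 4.48% = 33.55%.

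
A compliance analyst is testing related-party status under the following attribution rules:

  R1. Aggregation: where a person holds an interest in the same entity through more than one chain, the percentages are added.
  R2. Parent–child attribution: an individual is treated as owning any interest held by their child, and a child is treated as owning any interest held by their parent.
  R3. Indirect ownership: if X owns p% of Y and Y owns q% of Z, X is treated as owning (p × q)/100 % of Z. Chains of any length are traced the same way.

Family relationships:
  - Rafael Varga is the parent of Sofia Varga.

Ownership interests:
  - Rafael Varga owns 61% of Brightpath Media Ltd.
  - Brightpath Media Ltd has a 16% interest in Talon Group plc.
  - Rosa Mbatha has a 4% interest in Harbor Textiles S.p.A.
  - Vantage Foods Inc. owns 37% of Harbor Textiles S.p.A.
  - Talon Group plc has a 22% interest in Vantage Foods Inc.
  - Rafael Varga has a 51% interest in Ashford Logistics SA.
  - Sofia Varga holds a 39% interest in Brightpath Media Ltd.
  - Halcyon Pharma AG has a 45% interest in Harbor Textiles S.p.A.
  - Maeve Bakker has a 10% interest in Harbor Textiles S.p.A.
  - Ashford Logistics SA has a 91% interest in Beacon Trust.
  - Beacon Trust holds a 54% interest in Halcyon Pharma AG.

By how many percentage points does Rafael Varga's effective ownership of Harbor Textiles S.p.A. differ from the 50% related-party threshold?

By parent–child attribution (R2), Rafael Varga is treated as also owning Sofia Varga's interest in Brightpath Media Ltd, giving 61% + 39% = 100%.
Chain via Ashford Logistics SA → Beacon Trust → Halcyon Pharma AG (R3): 51% × 91% × 54% × 45% = 11.27763% of Harbor Textiles S.p.A.
Chain via Brightpath Media Ltd → Talon Group plc → Vantage Foods Inc. (R3): 100% × 16% × 22% × 37% = 1.3024% of Harbor Textiles S.p.A.
Aggregating (R1): 11.27763% + 1.3024% = 12.58003%.
12.58003% falls short of the 50% threshold by 37.41997 percentage points.

37.41997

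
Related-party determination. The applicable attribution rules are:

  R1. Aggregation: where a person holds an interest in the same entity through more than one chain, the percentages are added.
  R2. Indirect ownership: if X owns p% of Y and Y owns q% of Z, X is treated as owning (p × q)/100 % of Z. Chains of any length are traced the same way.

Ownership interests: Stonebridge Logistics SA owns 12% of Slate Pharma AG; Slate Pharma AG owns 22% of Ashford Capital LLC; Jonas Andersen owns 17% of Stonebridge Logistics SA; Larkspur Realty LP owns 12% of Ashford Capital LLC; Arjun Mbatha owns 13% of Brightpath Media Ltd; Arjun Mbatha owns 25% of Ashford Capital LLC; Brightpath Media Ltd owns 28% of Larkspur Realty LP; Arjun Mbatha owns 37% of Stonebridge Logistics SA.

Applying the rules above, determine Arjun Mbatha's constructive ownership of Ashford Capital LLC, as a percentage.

Chain via Stonebridge Logistics SA → Slate Pharma AG (R2): 37% × 12% × 22% = 0.9768% of Ashford Capital LLC.
Chain via Brightpath Media Ltd → Larkspur Realty LP (R2): 13% × 28% × 12% = 0.4368% of Ashford Capital LLC.
Direct interest in Ashford Capital LLC: 25%.
Aggregating (R1): 0.9768% + 0.4368% + 25% = 26.4136%.

26.4136%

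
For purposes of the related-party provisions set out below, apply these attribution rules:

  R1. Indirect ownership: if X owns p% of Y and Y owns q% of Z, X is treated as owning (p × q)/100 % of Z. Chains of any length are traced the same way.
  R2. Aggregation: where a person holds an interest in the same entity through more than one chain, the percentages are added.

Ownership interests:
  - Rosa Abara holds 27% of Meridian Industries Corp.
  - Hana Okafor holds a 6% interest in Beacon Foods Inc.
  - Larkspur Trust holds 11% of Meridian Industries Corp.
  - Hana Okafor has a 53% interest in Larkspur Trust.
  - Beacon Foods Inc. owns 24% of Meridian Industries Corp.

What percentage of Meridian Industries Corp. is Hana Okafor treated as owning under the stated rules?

7.27%

Chain via Beacon Foods Inc. (R1): 6% × 24% = 1.44% of Meridian Industries Corp.
Chain via Larkspur Trust (R1): 53% × 11% = 5.83% of Meridian Industries Corp.
Aggregating (R2): 1.44% + 5.83% = 7.27%.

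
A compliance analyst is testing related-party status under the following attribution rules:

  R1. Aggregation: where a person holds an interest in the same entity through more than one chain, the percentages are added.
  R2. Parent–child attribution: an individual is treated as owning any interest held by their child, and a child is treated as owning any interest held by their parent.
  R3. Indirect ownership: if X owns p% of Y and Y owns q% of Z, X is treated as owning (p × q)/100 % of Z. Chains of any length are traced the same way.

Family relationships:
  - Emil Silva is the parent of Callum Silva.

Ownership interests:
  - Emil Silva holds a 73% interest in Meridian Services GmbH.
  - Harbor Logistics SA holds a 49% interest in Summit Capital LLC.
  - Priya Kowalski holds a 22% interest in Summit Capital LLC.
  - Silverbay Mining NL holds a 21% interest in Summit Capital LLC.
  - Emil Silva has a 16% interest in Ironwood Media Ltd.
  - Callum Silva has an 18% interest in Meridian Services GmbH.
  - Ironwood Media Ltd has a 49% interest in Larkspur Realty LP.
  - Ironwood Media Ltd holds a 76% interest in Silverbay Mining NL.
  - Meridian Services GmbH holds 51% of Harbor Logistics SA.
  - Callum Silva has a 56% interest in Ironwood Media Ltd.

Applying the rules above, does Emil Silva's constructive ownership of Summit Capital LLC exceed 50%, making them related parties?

No

By parent–child attribution (R2), Emil Silva is treated as also owning Callum Silva's interest in Meridian Services GmbH, giving 73% + 18% = 91%.
By parent–child attribution (R2), Emil Silva is treated as also owning Callum Silva's interest in Ironwood Media Ltd, giving 16% + 56% = 72%.
Chain via Meridian Services GmbH → Harbor Logistics SA (R3): 91% × 51% × 49% = 22.7409% of Summit Capital LLC.
Chain via Ironwood Media Ltd → Silverbay Mining NL (R3): 72% × 76% × 21% = 11.4912% of Summit Capital LLC.
Aggregating (R1): 22.7409% + 11.4912% = 34.2321%.
34.2321% does not exceed the 50% threshold, so Emil is not a related party to Summit Capital LLC.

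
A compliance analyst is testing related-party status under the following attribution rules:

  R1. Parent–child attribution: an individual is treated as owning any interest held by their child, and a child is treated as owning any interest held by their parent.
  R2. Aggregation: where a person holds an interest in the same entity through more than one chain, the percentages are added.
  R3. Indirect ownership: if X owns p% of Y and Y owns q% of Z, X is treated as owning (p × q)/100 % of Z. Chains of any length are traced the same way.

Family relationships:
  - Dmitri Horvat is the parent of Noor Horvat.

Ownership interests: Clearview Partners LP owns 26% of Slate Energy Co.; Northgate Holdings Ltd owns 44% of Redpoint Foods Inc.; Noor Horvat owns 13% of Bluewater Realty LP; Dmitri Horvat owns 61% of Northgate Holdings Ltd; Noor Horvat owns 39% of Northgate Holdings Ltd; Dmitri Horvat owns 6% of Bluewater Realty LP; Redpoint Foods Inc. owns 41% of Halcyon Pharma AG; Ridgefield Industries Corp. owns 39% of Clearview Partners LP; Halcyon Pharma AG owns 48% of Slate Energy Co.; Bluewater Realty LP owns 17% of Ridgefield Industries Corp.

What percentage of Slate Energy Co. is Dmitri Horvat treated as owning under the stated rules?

8.986722%

By parent–child attribution (R1), Dmitri Horvat is treated as also owning Noor Horvat's interest in Northgate Holdings Ltd, giving 61% + 39% = 100%.
By parent–child attribution (R1), Dmitri Horvat is treated as also owning Noor Horvat's interest in Bluewater Realty LP, giving 6% + 13% = 19%.
Chain via Northgate Holdings Ltd → Redpoint Foods Inc. → Halcyon Pharma AG (R3): 100% × 44% × 41% × 48% = 8.6592% of Slate Energy Co.
Chain via Bluewater Realty LP → Ridgefield Industries Corp. → Clearview Partners LP (R3): 19% × 17% × 39% × 26% = 0.327522% of Slate Energy Co.
Aggregating (R2): 8.6592% + 0.327522% = 8.986722%.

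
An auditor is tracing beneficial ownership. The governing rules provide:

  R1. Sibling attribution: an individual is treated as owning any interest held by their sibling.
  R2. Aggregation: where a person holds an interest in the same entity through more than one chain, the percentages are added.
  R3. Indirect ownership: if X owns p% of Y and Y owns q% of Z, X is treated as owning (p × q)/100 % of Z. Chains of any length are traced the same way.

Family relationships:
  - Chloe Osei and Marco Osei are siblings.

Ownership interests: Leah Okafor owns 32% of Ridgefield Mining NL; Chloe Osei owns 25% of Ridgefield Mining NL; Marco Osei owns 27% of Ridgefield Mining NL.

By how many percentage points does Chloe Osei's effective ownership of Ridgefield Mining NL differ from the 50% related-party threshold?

By sibling attribution (R1), Chloe Osei is treated as also owning Marco Osei's interest in Ridgefield Mining NL, giving 25% + 27% = 52%.
Direct interest in Ridgefield Mining NL: 52%.
52% exceeds the 50% threshold by 2 percentage points.

2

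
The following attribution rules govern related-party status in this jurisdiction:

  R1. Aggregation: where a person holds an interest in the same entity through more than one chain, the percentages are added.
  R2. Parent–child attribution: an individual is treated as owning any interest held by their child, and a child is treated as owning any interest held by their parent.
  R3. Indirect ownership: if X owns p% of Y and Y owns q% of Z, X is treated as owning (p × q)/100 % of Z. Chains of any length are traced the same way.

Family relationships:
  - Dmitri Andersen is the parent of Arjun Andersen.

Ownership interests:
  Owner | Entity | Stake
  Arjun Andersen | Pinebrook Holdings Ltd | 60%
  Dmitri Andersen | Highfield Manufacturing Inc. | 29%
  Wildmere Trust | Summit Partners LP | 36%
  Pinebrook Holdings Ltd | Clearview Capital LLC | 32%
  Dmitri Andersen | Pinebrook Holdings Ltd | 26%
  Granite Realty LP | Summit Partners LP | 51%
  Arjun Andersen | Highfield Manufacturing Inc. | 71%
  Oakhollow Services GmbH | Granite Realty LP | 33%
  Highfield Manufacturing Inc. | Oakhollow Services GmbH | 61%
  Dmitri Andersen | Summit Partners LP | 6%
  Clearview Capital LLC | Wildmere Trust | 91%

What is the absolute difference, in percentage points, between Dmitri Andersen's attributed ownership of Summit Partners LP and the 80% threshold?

54.718148

By parent–child attribution (R2), Dmitri Andersen is treated as also owning Arjun Andersen's interest in Highfield Manufacturing Inc, giving 29% + 71% = 100%.
By parent–child attribution (R2), Dmitri Andersen is treated as also owning Arjun Andersen's interest in Pinebrook Holdings Ltd, giving 26% + 60% = 86%.
Chain via Highfield Manufacturing Inc. → Oakhollow Services GmbH → Granite Realty LP (R3): 100% × 61% × 33% × 51% = 10.2663% of Summit Partners LP.
Chain via Pinebrook Holdings Ltd → Clearview Capital LLC → Wildmere Trust (R3): 86% × 32% × 91% × 36% = 9.015552% of Summit Partners LP.
Direct interest in Summit Partners LP: 6%.
Aggregating (R1): 10.2663% + 9.015552% + 6% = 25.281852%.
25.281852% falls short of the 80% threshold by 54.718148 percentage points.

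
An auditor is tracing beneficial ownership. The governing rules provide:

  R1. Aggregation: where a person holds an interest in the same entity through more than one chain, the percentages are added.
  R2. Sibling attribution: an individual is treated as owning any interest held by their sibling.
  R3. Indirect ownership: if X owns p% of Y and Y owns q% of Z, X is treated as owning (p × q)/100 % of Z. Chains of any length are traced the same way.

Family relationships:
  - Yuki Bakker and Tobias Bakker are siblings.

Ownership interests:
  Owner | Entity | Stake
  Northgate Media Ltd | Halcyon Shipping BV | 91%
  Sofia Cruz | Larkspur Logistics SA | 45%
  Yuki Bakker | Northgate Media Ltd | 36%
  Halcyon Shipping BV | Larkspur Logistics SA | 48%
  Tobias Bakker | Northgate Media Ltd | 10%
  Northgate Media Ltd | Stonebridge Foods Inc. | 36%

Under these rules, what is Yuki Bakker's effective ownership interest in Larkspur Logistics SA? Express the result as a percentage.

By sibling attribution (R2), Yuki Bakker is treated as also owning Tobias Bakker's interest in Northgate Media Ltd, giving 36% + 10% = 46%.
Chain via Northgate Media Ltd → Halcyon Shipping BV (R3): 46% × 91% × 48% = 20.0928% of Larkspur Logistics SA.

20.0928%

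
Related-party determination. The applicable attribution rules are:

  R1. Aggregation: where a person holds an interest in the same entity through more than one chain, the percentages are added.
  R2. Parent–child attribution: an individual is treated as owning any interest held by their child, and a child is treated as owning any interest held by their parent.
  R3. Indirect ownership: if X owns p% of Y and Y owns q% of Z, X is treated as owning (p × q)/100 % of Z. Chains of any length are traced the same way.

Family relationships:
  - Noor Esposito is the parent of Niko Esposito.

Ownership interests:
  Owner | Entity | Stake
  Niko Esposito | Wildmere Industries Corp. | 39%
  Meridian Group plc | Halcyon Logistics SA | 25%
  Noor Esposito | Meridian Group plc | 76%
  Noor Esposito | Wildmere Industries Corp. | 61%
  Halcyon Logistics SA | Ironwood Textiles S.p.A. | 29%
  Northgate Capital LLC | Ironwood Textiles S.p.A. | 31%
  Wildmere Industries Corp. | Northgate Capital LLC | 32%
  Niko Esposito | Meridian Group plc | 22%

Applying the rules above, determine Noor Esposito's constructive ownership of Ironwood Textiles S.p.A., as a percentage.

By parent–child attribution (R2), Noor Esposito is treated as also owning Niko Esposito's interest in Meridian Group plc, giving 76% + 22% = 98%.
By parent–child attribution (R2), Noor Esposito is treated as also owning Niko Esposito's interest in Wildmere Industries Corp, giving 61% + 39% = 100%.
Chain via Meridian Group plc → Halcyon Logistics SA (R3): 98% × 25% × 29% = 7.105% of Ironwood Textiles S.p.A.
Chain via Wildmere Industries Corp. → Northgate Capital LLC (R3): 100% × 32% × 31% = 9.92% of Ironwood Textiles S.p.A.
Aggregating (R1): 7.105% + 9.92% = 17.025%.

17.025%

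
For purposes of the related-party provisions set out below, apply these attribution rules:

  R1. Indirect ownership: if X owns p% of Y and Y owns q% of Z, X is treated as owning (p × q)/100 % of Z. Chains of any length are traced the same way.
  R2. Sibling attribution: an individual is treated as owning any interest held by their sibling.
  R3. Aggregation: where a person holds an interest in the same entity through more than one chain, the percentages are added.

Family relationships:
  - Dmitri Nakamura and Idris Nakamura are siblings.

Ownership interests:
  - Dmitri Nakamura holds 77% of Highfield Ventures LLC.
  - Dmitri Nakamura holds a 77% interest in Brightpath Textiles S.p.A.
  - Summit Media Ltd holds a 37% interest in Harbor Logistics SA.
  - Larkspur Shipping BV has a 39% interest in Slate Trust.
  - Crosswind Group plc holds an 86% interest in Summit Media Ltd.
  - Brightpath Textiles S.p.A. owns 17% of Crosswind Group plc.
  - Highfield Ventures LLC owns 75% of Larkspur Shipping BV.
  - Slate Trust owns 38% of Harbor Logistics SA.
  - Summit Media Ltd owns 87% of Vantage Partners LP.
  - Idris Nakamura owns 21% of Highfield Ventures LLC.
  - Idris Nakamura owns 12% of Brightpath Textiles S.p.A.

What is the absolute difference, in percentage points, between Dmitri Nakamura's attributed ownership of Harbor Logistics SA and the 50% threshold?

By sibling attribution (R2), Dmitri Nakamura is treated as also owning Idris Nakamura's interest in Brightpath Textiles S.p.A, giving 77% + 12% = 89%.
By sibling attribution (R2), Dmitri Nakamura is treated as also owning Idris Nakamura's interest in Highfield Ventures LLC, giving 77% + 21% = 98%.
Chain via Brightpath Textiles S.p.A. → Crosswind Group plc → Summit Media Ltd (R1): 89% × 17% × 86% × 37% = 4.814366% of Harbor Logistics SA.
Chain via Highfield Ventures LLC → Larkspur Shipping BV → Slate Trust (R1): 98% × 75% × 39% × 38% = 10.8927% of Harbor Logistics SA.
Aggregating (R3): 4.814366% + 10.8927% = 15.707066%.
15.707066% falls short of the 50% threshold by 34.292934 percentage points.

34.292934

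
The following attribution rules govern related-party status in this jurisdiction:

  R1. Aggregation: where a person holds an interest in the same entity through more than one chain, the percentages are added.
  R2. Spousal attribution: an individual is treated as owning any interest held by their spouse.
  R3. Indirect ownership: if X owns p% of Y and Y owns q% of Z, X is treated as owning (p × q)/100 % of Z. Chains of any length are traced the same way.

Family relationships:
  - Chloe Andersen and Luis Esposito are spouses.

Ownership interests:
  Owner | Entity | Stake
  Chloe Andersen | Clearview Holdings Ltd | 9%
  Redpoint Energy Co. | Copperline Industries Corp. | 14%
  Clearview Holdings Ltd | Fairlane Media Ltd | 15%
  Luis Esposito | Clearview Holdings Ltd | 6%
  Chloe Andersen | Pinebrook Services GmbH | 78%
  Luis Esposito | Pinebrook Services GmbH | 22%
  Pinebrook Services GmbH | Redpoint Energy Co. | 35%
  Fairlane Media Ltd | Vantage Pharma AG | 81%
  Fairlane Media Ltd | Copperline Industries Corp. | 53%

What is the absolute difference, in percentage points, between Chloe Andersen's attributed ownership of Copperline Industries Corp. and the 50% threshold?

43.9075

By spousal attribution (R2), Chloe Andersen is treated as also owning Luis Esposito's interest in Pinebrook Services GmbH, giving 78% + 22% = 100%.
By spousal attribution (R2), Chloe Andersen is treated as also owning Luis Esposito's interest in Clearview Holdings Ltd, giving 9% + 6% = 15%.
Chain via Pinebrook Services GmbH → Redpoint Energy Co. (R3): 100% × 35% × 14% = 4.9% of Copperline Industries Corp.
Chain via Clearview Holdings Ltd → Fairlane Media Ltd (R3): 15% × 15% × 53% = 1.1925% of Copperline Industries Corp.
Aggregating (R1): 4.9% + 1.1925% = 6.0925%.
6.0925% falls short of the 50% threshold by 43.9075 percentage points.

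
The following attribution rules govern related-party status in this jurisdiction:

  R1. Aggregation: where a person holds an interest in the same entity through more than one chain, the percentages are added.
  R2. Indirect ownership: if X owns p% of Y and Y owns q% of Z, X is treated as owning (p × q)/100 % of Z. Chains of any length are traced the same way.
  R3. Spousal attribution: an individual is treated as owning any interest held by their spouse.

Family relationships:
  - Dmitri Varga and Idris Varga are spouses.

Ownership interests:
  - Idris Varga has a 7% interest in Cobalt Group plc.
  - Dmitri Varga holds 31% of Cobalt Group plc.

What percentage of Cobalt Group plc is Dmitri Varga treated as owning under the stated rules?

38%

By spousal attribution (R3), Dmitri Varga is treated as also owning Idris Varga's interest in Cobalt Group plc, giving 31% + 7% = 38%.
Direct interest in Cobalt Group plc: 38%.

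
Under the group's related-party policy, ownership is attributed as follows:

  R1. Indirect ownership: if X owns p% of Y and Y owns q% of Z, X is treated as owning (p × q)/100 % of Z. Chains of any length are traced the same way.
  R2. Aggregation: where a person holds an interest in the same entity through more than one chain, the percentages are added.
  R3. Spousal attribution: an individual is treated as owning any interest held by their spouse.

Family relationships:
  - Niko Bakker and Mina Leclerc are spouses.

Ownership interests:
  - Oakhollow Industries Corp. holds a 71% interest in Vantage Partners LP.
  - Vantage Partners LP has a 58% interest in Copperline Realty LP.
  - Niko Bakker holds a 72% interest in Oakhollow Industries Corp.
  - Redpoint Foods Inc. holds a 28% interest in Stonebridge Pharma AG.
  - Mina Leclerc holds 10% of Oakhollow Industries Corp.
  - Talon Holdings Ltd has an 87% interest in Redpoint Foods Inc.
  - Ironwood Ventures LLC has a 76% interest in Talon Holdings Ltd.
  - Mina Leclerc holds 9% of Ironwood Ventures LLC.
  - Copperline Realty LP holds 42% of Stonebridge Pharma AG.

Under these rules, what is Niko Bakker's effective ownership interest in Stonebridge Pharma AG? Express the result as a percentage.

15.848616%

By spousal attribution (R3), Niko Bakker is treated as also owning Mina Leclerc's interest in Oakhollow Industries Corp, giving 72% + 10% = 82%.
By spousal attribution (R3), Niko Bakker is treated as owning Mina Leclerc's 9% interest in Ironwood Ventures LLC.
Chain via Oakhollow Industries Corp. → Vantage Partners LP → Copperline Realty LP (R1): 82% × 71% × 58% × 42% = 14.182392% of Stonebridge Pharma AG.
Chain via Ironwood Ventures LLC → Talon Holdings Ltd → Redpoint Foods Inc. (R1): 9% × 76% × 87% × 28% = 1.666224% of Stonebridge Pharma AG.
Aggregating (R2): 14.182392% + 1.666224% = 15.848616%.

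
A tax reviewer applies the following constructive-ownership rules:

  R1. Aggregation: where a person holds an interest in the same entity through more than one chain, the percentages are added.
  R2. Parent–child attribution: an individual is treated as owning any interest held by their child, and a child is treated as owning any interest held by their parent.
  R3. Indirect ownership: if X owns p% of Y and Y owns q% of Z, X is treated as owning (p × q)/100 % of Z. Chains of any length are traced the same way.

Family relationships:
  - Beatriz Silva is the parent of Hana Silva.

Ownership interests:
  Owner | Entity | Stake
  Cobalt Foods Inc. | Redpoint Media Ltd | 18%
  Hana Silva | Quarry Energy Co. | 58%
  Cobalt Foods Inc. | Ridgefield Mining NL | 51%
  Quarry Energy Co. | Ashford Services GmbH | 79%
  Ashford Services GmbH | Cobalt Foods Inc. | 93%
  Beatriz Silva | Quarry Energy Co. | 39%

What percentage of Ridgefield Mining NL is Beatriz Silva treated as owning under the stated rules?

By parent–child attribution (R2), Beatriz Silva is treated as also owning Hana Silva's interest in Quarry Energy Co, giving 39% + 58% = 97%.
Chain via Quarry Energy Co. → Ashford Services GmbH → Cobalt Foods Inc. (R3): 97% × 79% × 93% × 51% = 36.345609% of Ridgefield Mining NL.

36.345609%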